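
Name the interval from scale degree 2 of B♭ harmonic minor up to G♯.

augmented fifth

Scale degree 2 of Bb harmonic minor is C.
C up to G#: letters C→G make it a fifth; 8 semitones makes it augmented.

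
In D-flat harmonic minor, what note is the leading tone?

C

The Db harmonic minor scale runs Db Eb Fb Gb Ab Bbb C.
Degree 7 is C.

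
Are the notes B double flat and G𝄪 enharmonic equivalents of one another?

Yes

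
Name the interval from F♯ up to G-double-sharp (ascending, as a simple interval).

The letter names run F→G, a span of 1 letter step, so the interval is some kind of second.
F# to G## is 3 semitones. A major second is 2, so 3 makes it augmented.

augmented second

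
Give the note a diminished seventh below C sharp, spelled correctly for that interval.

D##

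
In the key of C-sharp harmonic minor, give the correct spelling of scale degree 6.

A

The C# harmonic minor scale runs C# D# E F# G# A B#.
Degree 6 is A.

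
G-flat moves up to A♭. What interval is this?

major second

Counting letters G–A gives a second.
Gb→Ab = 2 semitones, exactly the major second.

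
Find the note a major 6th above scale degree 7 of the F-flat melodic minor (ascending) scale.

Scale degree 7 of Fb melodic minor (ascending) is Eb.
A major sixth (9 semitones) above Eb lands on the letter C, giving C.

C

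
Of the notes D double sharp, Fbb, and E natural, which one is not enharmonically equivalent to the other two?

In 12-tone equal temperament, enharmonic equivalents share a pitch class. D## is pitch class 4; Fbb is pitch class 3; E is pitch class 4.
D## and E share pitch class 4, while Fbb is pitch class 3.

Fbb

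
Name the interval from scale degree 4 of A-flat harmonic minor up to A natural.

augmented fifth

Scale degree 4 of Ab harmonic minor is Db.
Db up to A: letters D→A make it a fifth; 8 semitones makes it augmented.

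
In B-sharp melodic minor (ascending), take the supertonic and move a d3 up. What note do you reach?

E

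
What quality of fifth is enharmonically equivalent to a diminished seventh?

A diminished seventh spans 9 semitones.
A fifth spanning 9 semitones is doubly augmented (the perfect fifth is 7).

doubly augmented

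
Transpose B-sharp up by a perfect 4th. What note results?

E#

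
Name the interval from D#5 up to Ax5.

The letter names run D→A, a span of 4 letter steps, so the interval is some kind of fifth.
D# to A## is 8 semitones. A perfect fifth is 7, so 8 makes it augmented.

augmented fifth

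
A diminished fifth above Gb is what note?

A fifth above G lands on the letter D.
A diminished fifth spans 6 semitones, so Gb moves to pitch class 0. On the letter D that is Dbb.

Dbb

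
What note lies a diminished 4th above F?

Bbb

F up a perfect fourth is Bb, so the target letter is B.
From F, a diminished fourth is 4 semitones up: Bbb.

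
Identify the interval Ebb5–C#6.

doubly augmented sixth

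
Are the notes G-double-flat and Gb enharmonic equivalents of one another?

Gbb is pitch class 5; Gb is pitch class 6.
The pitch classes differ (5 vs. 6), so they are not enharmonic equivalents.

No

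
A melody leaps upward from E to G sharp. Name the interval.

major third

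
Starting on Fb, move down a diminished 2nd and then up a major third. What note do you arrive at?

G#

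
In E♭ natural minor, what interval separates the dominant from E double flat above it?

The dominant of Eb natural minor is Bb.
Bb up to Ebb: letters B→E make it a fourth; 4 semitones makes it diminished.

diminished fourth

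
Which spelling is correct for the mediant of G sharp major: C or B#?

B#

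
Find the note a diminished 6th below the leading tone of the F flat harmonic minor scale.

The leading tone of Fb harmonic minor is Eb.
A diminished sixth (7 semitones) below Eb lands on the letter G, giving G#.

G#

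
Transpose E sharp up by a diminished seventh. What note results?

D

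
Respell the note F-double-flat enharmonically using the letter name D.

D#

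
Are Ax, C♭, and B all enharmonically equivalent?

Yes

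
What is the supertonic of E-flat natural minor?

F

Degree 2 takes the letter 1 step above E, which is F.
In natural minor, degree 2 sits 2 semitones above the tonic. Eb + 2 semitones is pitch class 5, spelled on F as F.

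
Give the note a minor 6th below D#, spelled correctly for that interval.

A sixth below D lands on the letter F.
A minor sixth spans 8 semitones, so D# moves to pitch class 7. On the letter F that is F##.

F##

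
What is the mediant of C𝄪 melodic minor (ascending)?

E#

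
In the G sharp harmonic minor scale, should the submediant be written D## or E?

E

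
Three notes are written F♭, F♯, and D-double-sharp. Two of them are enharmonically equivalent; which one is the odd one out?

F#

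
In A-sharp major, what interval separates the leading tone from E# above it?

minor sixth

The leading tone of A# major is G##.
G## up to E#: letters G→E make it a sixth; 8 semitones makes it minor.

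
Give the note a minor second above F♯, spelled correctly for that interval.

A second above F lands on the letter G.
A minor second spans 1 semitone, so F# moves to pitch class 7. On the letter G that is G.

G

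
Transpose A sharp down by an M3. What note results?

F#

A down a major third is F, so the target letter is F.
From A#, a major third is 4 semitones down: F#.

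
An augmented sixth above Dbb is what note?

A sixth above D lands on the letter B.
An augmented sixth spans 10 semitones, so Dbb moves to pitch class 10. On the letter B that is Bb.

Bb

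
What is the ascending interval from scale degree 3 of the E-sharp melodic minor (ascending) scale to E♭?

Scale degree 3 of E# melodic minor (ascending) is G#.
G# up to Eb: letters G→E make it a sixth; 7 semitones makes it diminished.

diminished sixth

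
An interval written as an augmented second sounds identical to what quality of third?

minor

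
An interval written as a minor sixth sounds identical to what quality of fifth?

augmented

A minor sixth spans 8 semitones.
A fifth spanning 8 semitones is augmented (the perfect fifth is 7).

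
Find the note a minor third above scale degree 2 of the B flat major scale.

Eb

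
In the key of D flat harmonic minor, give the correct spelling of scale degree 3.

Fb

The Db harmonic minor scale runs Db Eb Fb Gb Ab Bbb C.
Degree 3 is Fb.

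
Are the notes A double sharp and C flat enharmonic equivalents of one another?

Yes

A## is pitch class 11; Cb is pitch class 11.
All spellings map to pitch class 11, so they are enharmonically equivalent.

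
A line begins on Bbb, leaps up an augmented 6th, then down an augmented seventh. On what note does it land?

An augmented sixth up from Bbb is G (letter G, 10 semitones up).
An augmented seventh down from G is Abb (letter A, 12 semitones down).

Abb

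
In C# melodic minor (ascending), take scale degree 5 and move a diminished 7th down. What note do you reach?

Scale degree 5 of C# melodic minor (ascending) is G#.
A diminished seventh (9 semitones) below G# lands on the letter A, giving A##.

A##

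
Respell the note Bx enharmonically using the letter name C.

Plain C sits 1 semitone below B##, so on the letter C the same pitch needs a sharp: C#.

C#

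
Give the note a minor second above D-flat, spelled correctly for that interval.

Ebb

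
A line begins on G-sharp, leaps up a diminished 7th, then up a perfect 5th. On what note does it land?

A diminished seventh up from G# is F (letter F, 9 semitones up).
A perfect fifth up from F is C (letter C, 7 semitones up).

C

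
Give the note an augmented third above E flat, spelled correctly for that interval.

A third above E lands on the letter G.
An augmented third spans 5 semitones, so Eb moves to pitch class 8. On the letter G that is G#.

G#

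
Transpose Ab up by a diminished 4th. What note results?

Dbb

A fourth above A lands on the letter D.
A diminished fourth spans 4 semitones, so Ab moves to pitch class 0. On the letter D that is Dbb.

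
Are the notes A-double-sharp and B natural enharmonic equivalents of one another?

A## = pitch class 11 and B = pitch class 11 — the same pitch class, so they are enharmonic equivalents.

Yes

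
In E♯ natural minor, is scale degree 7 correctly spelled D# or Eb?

D#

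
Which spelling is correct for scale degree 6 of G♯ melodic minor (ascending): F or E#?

E#

Each scale degree takes a distinct letter name. Degree 6 of a scale on G must use the letter E.
E# and F are enharmonically the same pitch, but only E# uses the letter E, so it is the correct spelling here.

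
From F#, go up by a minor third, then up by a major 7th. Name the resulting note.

A minor third up from F# is A (letter A, 3 semitones up).
A major seventh up from A is G# (letter G, 11 semitones up).

G#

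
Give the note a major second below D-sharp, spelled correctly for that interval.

D down a major second is C, so the target letter is C.
From D#, a major second is 2 semitones down: C#.

C#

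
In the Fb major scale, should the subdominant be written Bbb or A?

Each scale degree takes a distinct letter name. Degree 4 of a scale on F must use the letter B.
Bbb and A are enharmonically the same pitch, but only Bbb uses the letter B, so it is the correct spelling here.

Bbb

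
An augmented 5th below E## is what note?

A#

A fifth below E lands on the letter A.
An augmented fifth spans 8 semitones, so E## moves to pitch class 10. On the letter A that is A#.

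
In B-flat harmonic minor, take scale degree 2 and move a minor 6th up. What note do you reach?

Ab

Scale degree 2 of Bb harmonic minor is C.
A minor sixth (8 semitones) above C lands on the letter A, giving Ab.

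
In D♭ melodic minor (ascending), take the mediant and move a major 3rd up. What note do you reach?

Ab

The mediant of Db melodic minor (ascending) is Fb.
A major third (4 semitones) above Fb lands on the letter A, giving Ab.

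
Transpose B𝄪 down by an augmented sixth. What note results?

D#

A sixth below B lands on the letter D.
An augmented sixth spans 10 semitones, so B## moves to pitch class 3. On the letter D that is D#.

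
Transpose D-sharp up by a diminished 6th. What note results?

A sixth above D lands on the letter B.
A diminished sixth spans 7 semitones, so D# moves to pitch class 10. On the letter B that is Bb.

Bb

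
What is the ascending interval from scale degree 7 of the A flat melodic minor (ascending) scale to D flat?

Scale degree 7 of Ab melodic minor (ascending) is G.
G up to Db: letters G→D make it a fifth; 6 semitones makes it diminished.

diminished fifth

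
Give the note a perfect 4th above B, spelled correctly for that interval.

B up a perfect fourth is E, so the target letter is E.
From B, a perfect fourth is 5 semitones up: E.

E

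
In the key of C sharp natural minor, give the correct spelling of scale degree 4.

Degree 4 takes the letter 3 steps above C, which is F.
In natural minor, degree 4 sits 5 semitones above the tonic. C# + 5 semitones is pitch class 6, spelled on F as F#.

F#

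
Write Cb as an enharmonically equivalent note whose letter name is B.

B

Plain B sits at the same pitch as Cb, so on the letter B the same pitch needs a natural: B.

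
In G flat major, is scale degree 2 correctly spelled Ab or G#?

Ab

Each scale degree takes a distinct letter name. Degree 2 of a scale on G must use the letter A.
Ab and G# are enharmonically the same pitch, but only Ab uses the letter A, so it is the correct spelling here.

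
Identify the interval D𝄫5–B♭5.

augmented sixth

Counting letters D–E–F–G–A–B gives a sixth.
Dbb→Bb = 10 semitones, 1 wider than the major sixth (9), so augmented.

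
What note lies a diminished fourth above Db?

A fourth above D lands on the letter G.
A diminished fourth spans 4 semitones, so Db moves to pitch class 5. On the letter G that is Gbb.

Gbb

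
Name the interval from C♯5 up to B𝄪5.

The letter names run C→B, a span of 6 letter steps, so the interval is some kind of seventh.
C# to B## is 12 semitones. A major seventh is 11, so 12 makes it augmented.

augmented seventh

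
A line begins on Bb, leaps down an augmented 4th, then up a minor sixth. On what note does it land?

Dbb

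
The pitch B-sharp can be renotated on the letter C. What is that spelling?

C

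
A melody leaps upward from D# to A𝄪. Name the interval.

augmented fifth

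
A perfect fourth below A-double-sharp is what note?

A fourth below A lands on the letter E.
A perfect fourth spans 5 semitones, so A## moves to pitch class 6. On the letter E that is E##.

E##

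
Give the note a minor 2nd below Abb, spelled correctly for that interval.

A down a major second is G, so the target letter is G.
From Abb, a minor second is 1 semitone down: Gb.

Gb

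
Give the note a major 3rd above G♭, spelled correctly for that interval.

Bb

A third above G lands on the letter B.
A major third spans 4 semitones, so Gb moves to pitch class 10. On the letter B that is Bb.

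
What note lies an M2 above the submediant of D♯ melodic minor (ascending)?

The submediant of D# melodic minor (ascending) is B#.
A major second (2 semitones) above B# lands on the letter C, giving C##.

C##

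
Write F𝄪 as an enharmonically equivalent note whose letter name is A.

Abb

F## is pitch class 7. The letter A alone is pitch class 9.
To reach pitch class 7 from A requires an offset of -2 semitones, i.e. double flat: Abb.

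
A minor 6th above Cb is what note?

A sixth above C lands on the letter A.
A minor sixth spans 8 semitones, so Cb moves to pitch class 7. On the letter A that is Abb.

Abb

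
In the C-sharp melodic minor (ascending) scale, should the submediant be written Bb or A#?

Each scale degree takes a distinct letter name. Degree 6 of a scale on C must use the letter A.
A# and Bb are enharmonically the same pitch, but only A# uses the letter A, so it is the correct spelling here.

A#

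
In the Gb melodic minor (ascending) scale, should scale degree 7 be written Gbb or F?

Each scale degree takes a distinct letter name. Degree 7 of a scale on G must use the letter F.
F and Gbb are enharmonically the same pitch, but only F uses the letter F, so it is the correct spelling here.

F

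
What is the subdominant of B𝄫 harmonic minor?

Ebb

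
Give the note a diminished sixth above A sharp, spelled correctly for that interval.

F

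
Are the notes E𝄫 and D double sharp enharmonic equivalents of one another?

Ebb is pitch class 2; D## is pitch class 4.
The pitch classes differ (2 vs. 4), so they are not enharmonic equivalents.

No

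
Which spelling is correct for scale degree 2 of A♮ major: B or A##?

Each scale degree takes a distinct letter name. Degree 2 of a scale on A must use the letter B.
B and A## are enharmonically the same pitch, but only B uses the letter B, so it is the correct spelling here.

B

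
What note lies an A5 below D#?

G

D down a perfect fifth is G, so the target letter is G.
From D#, an augmented fifth is 8 semitones down: G.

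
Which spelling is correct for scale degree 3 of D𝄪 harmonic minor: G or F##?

F##

Each scale degree takes a distinct letter name. Degree 3 of a scale on D must use the letter F.
F## and G are enharmonically the same pitch, but only F## uses the letter F, so it is the correct spelling here.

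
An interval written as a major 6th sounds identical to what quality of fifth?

A major sixth spans 9 semitones.
A fifth spanning 9 semitones is doubly augmented (the perfect fifth is 7).

doubly augmented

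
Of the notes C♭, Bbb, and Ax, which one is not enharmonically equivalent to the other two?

In 12-tone equal temperament, enharmonic equivalents share a pitch class. Cb is pitch class 11; Bbb is pitch class 9; A## is pitch class 11.
Cb and A## share pitch class 11, while Bbb is pitch class 9.

Bbb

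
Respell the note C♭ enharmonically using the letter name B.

Cb is pitch class 11. The letter B alone is pitch class 11.
Pitch class 11 on B needs no accidental: B.

B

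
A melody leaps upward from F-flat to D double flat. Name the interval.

Counting letters F–G–A–B–C–D gives a sixth.
Fb→Dbb = 8 semitones, 1 narrower than the major sixth (9), so minor.

minor sixth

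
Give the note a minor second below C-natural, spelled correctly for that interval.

B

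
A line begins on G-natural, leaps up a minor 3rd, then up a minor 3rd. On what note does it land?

A minor third up from G is Bb (letter B, 3 semitones up).
A minor third up from Bb is Db (letter D, 3 semitones up).

Db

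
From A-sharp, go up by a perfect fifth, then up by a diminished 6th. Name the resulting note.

A perfect fifth up from A# is E# (letter E, 7 semitones up).
A diminished sixth up from E# is C (letter C, 7 semitones up).

C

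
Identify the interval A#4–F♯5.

minor sixth

Counting letters A–B–C–D–E–F gives a sixth.
A#→F# = 8 semitones, 1 narrower than the major sixth (9), so minor.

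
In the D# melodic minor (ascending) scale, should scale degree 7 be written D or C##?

Each scale degree takes a distinct letter name. Degree 7 of a scale on D must use the letter C.
C## and D are enharmonically the same pitch, but only C## uses the letter C, so it is the correct spelling here.

C##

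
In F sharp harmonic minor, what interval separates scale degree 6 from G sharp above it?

augmented fourth

Scale degree 6 of F# harmonic minor is D.
D up to G#: letters D→G make it a fourth; 6 semitones makes it augmented.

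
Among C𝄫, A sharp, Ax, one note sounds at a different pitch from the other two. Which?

A##

In 12-tone equal temperament, enharmonic equivalents share a pitch class. Cbb is pitch class 10; A# is pitch class 10; A## is pitch class 11.
Cbb and A# share pitch class 10, while A## is pitch class 11.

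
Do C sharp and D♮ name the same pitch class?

No

C# is pitch class 1; D is pitch class 2.
The pitch classes differ (1 vs. 2), so they are not enharmonic equivalents.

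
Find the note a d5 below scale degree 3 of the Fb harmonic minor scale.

Db

Scale degree 3 of Fb harmonic minor is Abb.
A diminished fifth (6 semitones) below Abb lands on the letter D, giving Db.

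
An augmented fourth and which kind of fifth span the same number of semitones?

diminished

An augmented fourth spans 6 semitones.
A fifth spanning 6 semitones is diminished (the perfect fifth is 7).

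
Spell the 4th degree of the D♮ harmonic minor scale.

G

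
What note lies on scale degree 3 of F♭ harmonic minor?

Abb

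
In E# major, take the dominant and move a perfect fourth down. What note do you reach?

F##

The dominant of E# major is B#.
A perfect fourth (5 semitones) below B# lands on the letter F, giving F##.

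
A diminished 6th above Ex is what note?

C#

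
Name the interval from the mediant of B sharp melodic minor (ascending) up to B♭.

The mediant of B# melodic minor (ascending) is D#.
D# up to Bb: letters D→B make it a sixth; 7 semitones makes it diminished.

diminished sixth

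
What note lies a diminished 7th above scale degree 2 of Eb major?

Ebb

Scale degree 2 of Eb major is F.
A diminished seventh (9 semitones) above F lands on the letter E, giving Ebb.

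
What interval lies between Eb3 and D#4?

augmented seventh

Counting letters E–F–G–A–B–C–D gives a seventh.
Eb→D# = 12 semitones, 1 wider than the major seventh (11), so augmented.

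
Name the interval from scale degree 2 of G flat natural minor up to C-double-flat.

diminished third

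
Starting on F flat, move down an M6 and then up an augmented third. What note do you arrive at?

C

A major sixth down from Fb is Abb (letter A, 9 semitones down).
An augmented third up from Abb is C (letter C, 5 semitones up).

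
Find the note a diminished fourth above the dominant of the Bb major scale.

The dominant of Bb major is F.
A diminished fourth (4 semitones) above F lands on the letter B, giving Bbb.

Bbb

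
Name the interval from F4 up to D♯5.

augmented sixth

The letter names run F→D, a span of 5 letter steps, so the interval is some kind of sixth.
F to D# is 10 semitones. A major sixth is 9, so 10 makes it augmented.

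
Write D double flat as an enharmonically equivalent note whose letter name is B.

B#

Plain B sits 1 semitone below Dbb, so on the letter B the same pitch needs a sharp: B#.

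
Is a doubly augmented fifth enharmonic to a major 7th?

A doubly augmented fifth spans 9 semitones; a major seventh spans 11.
The spans differ, so they are not enharmonic equivalents.

No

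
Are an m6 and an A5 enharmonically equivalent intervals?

Yes

A minor sixth spans 8 semitones; an augmented fifth spans 8.
They are enharmonically equivalent.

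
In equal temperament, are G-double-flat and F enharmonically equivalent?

Gbb is pitch class 5; F is pitch class 5.
All spellings map to pitch class 5, so they are enharmonically equivalent.

Yes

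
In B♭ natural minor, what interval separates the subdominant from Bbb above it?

diminished fifth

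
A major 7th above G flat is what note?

G up a major seventh is F#, so the target letter is F.
From Gb, a major seventh is 11 semitones up: F.

F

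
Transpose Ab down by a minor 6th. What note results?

C

A down a major sixth is C, so the target letter is C.
From Ab, a minor sixth is 8 semitones down: C.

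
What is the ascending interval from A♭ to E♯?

doubly augmented fifth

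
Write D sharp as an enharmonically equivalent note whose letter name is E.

D# is pitch class 3. The letter E alone is pitch class 4.
To reach pitch class 3 from E requires an offset of -1 semitone, i.e. flat: Eb.

Eb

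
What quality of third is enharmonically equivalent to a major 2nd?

A major second spans 2 semitones.
A third spanning 2 semitones is diminished (the major third is 4).

diminished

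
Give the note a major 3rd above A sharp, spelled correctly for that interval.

A third above A lands on the letter C.
A major third spans 4 semitones, so A# moves to pitch class 2. On the letter C that is C##.

C##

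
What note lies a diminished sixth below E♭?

G#

A sixth below E lands on the letter G.
A diminished sixth spans 7 semitones, so Eb moves to pitch class 8. On the letter G that is G#.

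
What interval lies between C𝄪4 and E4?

The letter names run C→E, a span of 2 letter steps, so the interval is some kind of third.
C## to E is 2 semitones. A major third is 4, so 2 makes it diminished.

diminished third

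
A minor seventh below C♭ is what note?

Db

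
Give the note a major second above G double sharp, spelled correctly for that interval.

A##

G up a major second is A, so the target letter is A.
From G##, a major second is 2 semitones up: A##.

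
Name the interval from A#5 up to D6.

diminished fourth

Counting letters A–B–C–D gives a fourth.
A#→D = 4 semitones, 1 narrower than the perfect fourth (5), so diminished.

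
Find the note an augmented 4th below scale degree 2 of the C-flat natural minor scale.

Abb

Scale degree 2 of Cb natural minor is Db.
An augmented fourth (6 semitones) below Db lands on the letter A, giving Abb.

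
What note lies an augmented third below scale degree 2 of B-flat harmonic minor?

Scale degree 2 of Bb harmonic minor is C.
An augmented third (5 semitones) below C lands on the letter A, giving Abb.

Abb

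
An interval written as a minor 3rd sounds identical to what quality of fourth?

doubly diminished

A minor third spans 3 semitones.
A fourth spanning 3 semitones is doubly diminished (the perfect fourth is 5).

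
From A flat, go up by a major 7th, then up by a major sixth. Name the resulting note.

A major seventh up from Ab is G (letter G, 11 semitones up).
A major sixth up from G is E (letter E, 9 semitones up).

E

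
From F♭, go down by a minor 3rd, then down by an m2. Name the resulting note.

C

A minor third down from Fb is Db (letter D, 3 semitones down).
A minor second down from Db is C (letter C, 1 semitone down).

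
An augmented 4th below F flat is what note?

Cbb

F down a perfect fourth is C, so the target letter is C.
From Fb, an augmented fourth is 6 semitones down: Cbb.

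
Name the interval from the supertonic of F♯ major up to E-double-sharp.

augmented sixth

The supertonic of F# major is G#.
G# up to E##: letters G→E make it a sixth; 10 semitones makes it augmented.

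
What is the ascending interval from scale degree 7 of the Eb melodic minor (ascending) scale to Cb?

diminished seventh

Scale degree 7 of Eb melodic minor (ascending) is D.
D up to Cb: letters D→C make it a seventh; 9 semitones makes it diminished.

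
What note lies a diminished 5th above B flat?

B up a perfect fifth is F#, so the target letter is F.
From Bb, a diminished fifth is 6 semitones up: Fb.

Fb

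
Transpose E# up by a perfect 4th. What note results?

A fourth above E lands on the letter A.
A perfect fourth spans 5 semitones, so E# moves to pitch class 10. On the letter A that is A#.

A#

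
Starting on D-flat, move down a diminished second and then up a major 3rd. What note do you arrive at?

E#

A diminished second down from Db is C# (letter C, 0 semitones down).
A major third up from C# is E# (letter E, 4 semitones up).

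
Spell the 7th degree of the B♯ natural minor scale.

A#

The B# natural minor scale runs B# C## D# E# F## G# A#.
Degree 7 is A#.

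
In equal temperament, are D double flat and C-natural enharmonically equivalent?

Dbb = pitch class 0 and C = pitch class 0 — the same pitch class, so they are enharmonic equivalents.

Yes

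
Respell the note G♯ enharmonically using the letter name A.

Ab

G# is pitch class 8. The letter A alone is pitch class 9.
To reach pitch class 8 from A requires an offset of -1 semitone, i.e. flat: Ab.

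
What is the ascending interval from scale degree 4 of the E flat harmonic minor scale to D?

Scale degree 4 of Eb harmonic minor is Ab.
Ab up to D: letters A→D make it a fourth; 6 semitones makes it augmented.

augmented fourth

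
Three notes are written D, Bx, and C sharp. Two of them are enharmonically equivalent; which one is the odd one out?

In 12-tone equal temperament, enharmonic equivalents share a pitch class. D is pitch class 2; B## is pitch class 1; C# is pitch class 1.
B## and C# share pitch class 1, while D is pitch class 2.

D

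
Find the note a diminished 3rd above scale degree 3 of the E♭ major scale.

Bbb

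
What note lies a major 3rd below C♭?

Abb

C down a major third is Ab, so the target letter is A.
From Cb, a major third is 4 semitones down: Abb.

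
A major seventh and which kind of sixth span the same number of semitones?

A major seventh spans 11 semitones.
A sixth spanning 11 semitones is doubly augmented (the major sixth is 9).

doubly augmented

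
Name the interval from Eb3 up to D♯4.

augmented seventh

Counting letters E–F–G–A–B–C–D gives a seventh.
Eb→D# = 12 semitones, 1 wider than the major seventh (11), so augmented.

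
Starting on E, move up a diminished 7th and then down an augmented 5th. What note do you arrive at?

Gbb

A diminished seventh up from E is Db (letter D, 9 semitones up).
An augmented fifth down from Db is Gbb (letter G, 8 semitones down).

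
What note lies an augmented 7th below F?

F down a major seventh is Gb, so the target letter is G.
From F, an augmented seventh is 12 semitones down: Gbb.

Gbb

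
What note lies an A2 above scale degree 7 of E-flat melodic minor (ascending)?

E#

Scale degree 7 of Eb melodic minor (ascending) is D.
An augmented second (3 semitones) above D lands on the letter E, giving E#.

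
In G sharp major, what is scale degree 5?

D#

Degree 5 takes the letter 4 steps above G, which is D.
In major, degree 5 sits 7 semitones above the tonic. G# + 7 semitones is pitch class 3, spelled on D as D#.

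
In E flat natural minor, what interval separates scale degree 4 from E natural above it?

Scale degree 4 of Eb natural minor is Ab.
Ab up to E: letters A→E make it a fifth; 8 semitones makes it augmented.

augmented fifth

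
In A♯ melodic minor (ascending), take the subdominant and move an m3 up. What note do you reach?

F#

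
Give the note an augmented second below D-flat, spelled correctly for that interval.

Cbb

A second below D lands on the letter C.
An augmented second spans 3 semitones, so Db moves to pitch class 10. On the letter C that is Cbb.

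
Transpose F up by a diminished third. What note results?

Abb

F up a major third is A, so the target letter is A.
From F, a diminished third is 2 semitones up: Abb.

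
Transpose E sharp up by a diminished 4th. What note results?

A

E up a perfect fourth is A, so the target letter is A.
From E#, a diminished fourth is 4 semitones up: A.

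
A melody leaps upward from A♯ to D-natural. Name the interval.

The letter names run A→D, a span of 3 letter steps, so the interval is some kind of fourth.
A# to D is 4 semitones. A perfect fourth is 5, so 4 makes it diminished.

diminished fourth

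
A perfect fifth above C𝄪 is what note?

G##

C up a perfect fifth is G, so the target letter is G.
From C##, a perfect fifth is 7 semitones up: G##.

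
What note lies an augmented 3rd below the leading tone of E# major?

B

The leading tone of E# major is D##.
An augmented third (5 semitones) below D## lands on the letter B, giving B.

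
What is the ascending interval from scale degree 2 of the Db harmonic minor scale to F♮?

Scale degree 2 of Db harmonic minor is Eb.
Eb up to F: letters E→F make it a second; 2 semitones makes it major.

major second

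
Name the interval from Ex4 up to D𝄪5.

minor seventh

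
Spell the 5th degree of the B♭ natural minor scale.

Degree 5 takes the letter 4 steps above B, which is F.
In natural minor, degree 5 sits 7 semitones above the tonic. Bb + 7 semitones is pitch class 5, spelled on F as F.

F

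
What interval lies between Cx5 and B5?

diminished seventh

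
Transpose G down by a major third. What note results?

G down a major third is Eb, so the target letter is E.
From G, a major third is 4 semitones down: Eb.

Eb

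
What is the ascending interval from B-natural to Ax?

The letter names run B→A, a span of 6 letter steps, so the interval is some kind of seventh.
B to A## is 12 semitones. A major seventh is 11, so 12 makes it augmented.

augmented seventh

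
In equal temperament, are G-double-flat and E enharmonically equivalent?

No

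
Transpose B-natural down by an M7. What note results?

C

A seventh below B lands on the letter C.
A major seventh spans 11 semitones, so B moves to pitch class 0. On the letter C that is C.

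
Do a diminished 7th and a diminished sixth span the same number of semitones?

No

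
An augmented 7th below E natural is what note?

E down a major seventh is F, so the target letter is F.
From E, an augmented seventh is 12 semitones down: Fb.

Fb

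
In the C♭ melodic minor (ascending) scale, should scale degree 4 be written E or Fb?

Fb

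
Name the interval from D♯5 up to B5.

minor sixth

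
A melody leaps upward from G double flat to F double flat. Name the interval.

minor seventh

The letter names run G→F, a span of 6 letter steps, so the interval is some kind of seventh.
Gbb to Fbb is 10 semitones. A major seventh is 11, so 10 makes it minor.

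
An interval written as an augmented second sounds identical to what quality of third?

minor

An augmented second spans 3 semitones.
A third spanning 3 semitones is minor (the major third is 4).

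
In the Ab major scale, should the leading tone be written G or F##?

G

Each scale degree takes a distinct letter name. Degree 7 of a scale on A must use the letter G.
G and F## are enharmonically the same pitch, but only G uses the letter G, so it is the correct spelling here.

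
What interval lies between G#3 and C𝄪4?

Counting letters G–A–B–C gives a fourth.
G#→C## = 6 semitones, 1 wider than the perfect fourth (5), so augmented.

augmented fourth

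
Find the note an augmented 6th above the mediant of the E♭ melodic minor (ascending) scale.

E

The mediant of Eb melodic minor (ascending) is Gb.
An augmented sixth (10 semitones) above Gb lands on the letter E, giving E.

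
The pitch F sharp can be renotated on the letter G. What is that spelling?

Gb

F# is pitch class 6. The letter G alone is pitch class 7.
To reach pitch class 6 from G requires an offset of -1 semitone, i.e. flat: Gb.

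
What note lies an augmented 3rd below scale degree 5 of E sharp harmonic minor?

G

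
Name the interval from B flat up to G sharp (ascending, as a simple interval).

Counting letters B–C–D–E–F–G gives a sixth.
Bb→G# = 10 semitones, 1 wider than the major sixth (9), so augmented.

augmented sixth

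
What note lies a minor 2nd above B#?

C#

A second above B lands on the letter C.
A minor second spans 1 semitone, so B# moves to pitch class 1. On the letter C that is C#.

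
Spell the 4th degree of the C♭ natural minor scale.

Fb

The Cb natural minor scale runs Cb Db Ebb Fb Gb Abb Bbb.
Degree 4 is Fb.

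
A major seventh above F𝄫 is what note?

F up a major seventh is E, so the target letter is E.
From Fbb, a major seventh is 11 semitones up: Ebb.

Ebb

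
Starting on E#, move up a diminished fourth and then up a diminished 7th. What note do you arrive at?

Gb

A diminished fourth up from E# is A (letter A, 4 semitones up).
A diminished seventh up from A is Gb (letter G, 9 semitones up).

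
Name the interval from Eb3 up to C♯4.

augmented sixth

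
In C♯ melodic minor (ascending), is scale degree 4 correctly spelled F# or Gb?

F#

Each scale degree takes a distinct letter name. Degree 4 of a scale on C must use the letter F.
F# and Gb are enharmonically the same pitch, but only F# uses the letter F, so it is the correct spelling here.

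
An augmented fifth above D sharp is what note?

A##

D up a perfect fifth is A, so the target letter is A.
From D#, an augmented fifth is 8 semitones up: A##.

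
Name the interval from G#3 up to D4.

Counting letters G–A–B–C–D gives a fifth.
G#→D = 6 semitones, 1 narrower than the perfect fifth (7), so diminished.

diminished fifth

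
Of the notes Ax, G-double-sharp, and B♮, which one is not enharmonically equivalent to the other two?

G##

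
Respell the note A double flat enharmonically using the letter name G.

Abb is pitch class 7. The letter G alone is pitch class 7.
Pitch class 7 on G needs no accidental: G.

G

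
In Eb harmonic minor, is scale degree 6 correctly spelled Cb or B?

Cb

Each scale degree takes a distinct letter name. Degree 6 of a scale on E must use the letter C.
Cb and B are enharmonically the same pitch, but only Cb uses the letter C, so it is the correct spelling here.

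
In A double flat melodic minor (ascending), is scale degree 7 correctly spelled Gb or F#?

Each scale degree takes a distinct letter name. Degree 7 of a scale on A must use the letter G.
Gb and F# are enharmonically the same pitch, but only Gb uses the letter G, so it is the correct spelling here.

Gb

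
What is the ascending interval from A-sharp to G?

diminished seventh

Counting letters A–B–C–D–E–F–G gives a seventh.
A#→G = 9 semitones, 2 narrower than the major seventh (11), so diminished.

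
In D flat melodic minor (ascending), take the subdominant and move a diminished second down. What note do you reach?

F#

The subdominant of Db melodic minor (ascending) is Gb.
A diminished second (0 semitones) below Gb lands on the letter F, giving F#.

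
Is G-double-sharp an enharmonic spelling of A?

G## is pitch class 9; A is pitch class 9.
All spellings map to pitch class 9, so they are enharmonically equivalent.

Yes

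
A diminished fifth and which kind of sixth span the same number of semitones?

doubly diminished

A diminished fifth spans 6 semitones.
A sixth spanning 6 semitones is doubly diminished (the major sixth is 9).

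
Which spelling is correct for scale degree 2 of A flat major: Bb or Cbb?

Each scale degree takes a distinct letter name. Degree 2 of a scale on A must use the letter B.
Bb and Cbb are enharmonically the same pitch, but only Bb uses the letter B, so it is the correct spelling here.

Bb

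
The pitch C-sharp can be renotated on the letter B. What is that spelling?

C# is pitch class 1. The letter B alone is pitch class 11.
To reach pitch class 1 from B requires an offset of +2 semitones, i.e. double sharp: B##.

B##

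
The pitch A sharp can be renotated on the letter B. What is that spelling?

Plain B sits 1 semitone above A#, so on the letter B the same pitch needs a flat: Bb.

Bb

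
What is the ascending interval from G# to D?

diminished fifth

The letter names run G→D, a span of 4 letter steps, so the interval is some kind of fifth.
G# to D is 6 semitones. A perfect fifth is 7, so 6 makes it diminished.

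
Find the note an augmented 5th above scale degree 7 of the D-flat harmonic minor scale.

G#

Scale degree 7 of Db harmonic minor is C.
An augmented fifth (8 semitones) above C lands on the letter G, giving G#.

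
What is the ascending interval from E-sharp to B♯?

perfect fifth

Counting letters E–F–G–A–B gives a fifth.
E#→B# = 7 semitones, exactly the perfect fifth.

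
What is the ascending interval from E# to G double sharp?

Counting letters E–F–G gives a third.
E#→G## = 4 semitones, exactly the major third.

major third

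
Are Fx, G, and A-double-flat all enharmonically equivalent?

Yes

F## is pitch class 7; G is pitch class 7; Abb is pitch class 7.
All spellings map to pitch class 7, so they are enharmonically equivalent.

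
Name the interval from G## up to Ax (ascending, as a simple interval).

Counting letters G–A gives a second.
G##→A## = 2 semitones, exactly the major second.

major second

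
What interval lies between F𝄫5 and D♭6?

Counting letters F–G–A–B–C–D gives a sixth.
Fbb→Db = 10 semitones, 1 wider than the major sixth (9), so augmented.

augmented sixth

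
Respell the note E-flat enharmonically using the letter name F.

Plain F sits 2 semitones above Eb, so on the letter F the same pitch needs a double flat: Fbb.

Fbb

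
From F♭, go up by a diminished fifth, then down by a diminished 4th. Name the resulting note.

Gb

A diminished fifth up from Fb is Cbb (letter C, 6 semitones up).
A diminished fourth down from Cbb is Gb (letter G, 4 semitones down).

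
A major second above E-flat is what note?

F

A second above E lands on the letter F.
A major second spans 2 semitones, so Eb moves to pitch class 5. On the letter F that is F.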